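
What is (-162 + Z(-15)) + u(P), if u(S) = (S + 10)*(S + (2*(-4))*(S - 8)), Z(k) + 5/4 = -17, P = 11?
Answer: -1813/4 ≈ -453.25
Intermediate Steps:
Z(k) = -73/4 (Z(k) = -5/4 - 17 = -73/4)
u(S) = (10 + S)*(64 - 7*S) (u(S) = (10 + S)*(S - 8*(-8 + S)) = (10 + S)*(S + (64 - 8*S)) = (10 + S)*(64 - 7*S))
(-162 + Z(-15)) + u(P) = (-162 - 73/4) + (640 - 7*11² - 6*11) = -721/4 + (640 - 7*121 - 66) = -721/4 + (640 - 847 - 66) = -721/4 - 273 = -1813/4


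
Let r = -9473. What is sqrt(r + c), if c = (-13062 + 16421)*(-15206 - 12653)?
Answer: I*sqrt(93587854) ≈ 9674.1*I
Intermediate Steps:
c = -93578381 (c = 3359*(-27859) = -93578381)
sqrt(r + c) = sqrt(-9473 - 93578381) = sqrt(-93587854) = I*sqrt(93587854)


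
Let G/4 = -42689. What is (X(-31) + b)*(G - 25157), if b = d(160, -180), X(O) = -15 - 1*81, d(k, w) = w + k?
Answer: 22725908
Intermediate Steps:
d(k, w) = k + w
X(O) = -96 (X(O) = -15 - 81 = -96)
G = -170756 (G = 4*(-42689) = -170756)
b = -20 (b = 160 - 180 = -20)
(X(-31) + b)*(G - 25157) = (-96 - 20)*(-170756 - 25157) = -116*(-195913) = 22725908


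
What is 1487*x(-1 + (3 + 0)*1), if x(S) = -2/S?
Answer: -1487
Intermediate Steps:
1487*x(-1 + (3 + 0)*1) = 1487*(-2/(-1 + (3 + 0)*1)) = 1487*(-2/(-1 + 3*1)) = 1487*(-2/(-1 + 3)) = 1487*(-2/2) = 1487*(-2*½) = 1487*(-1) = -1487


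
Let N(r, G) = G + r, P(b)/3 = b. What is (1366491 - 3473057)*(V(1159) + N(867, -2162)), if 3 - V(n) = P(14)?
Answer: 2810159044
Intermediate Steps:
P(b) = 3*b
V(n) = -39 (V(n) = 3 - 3*14 = 3 - 1*42 = 3 - 42 = -39)
(1366491 - 3473057)*(V(1159) + N(867, -2162)) = (1366491 - 3473057)*(-39 + (-2162 + 867)) = -2106566*(-39 - 1295) = -2106566*(-1334) = 2810159044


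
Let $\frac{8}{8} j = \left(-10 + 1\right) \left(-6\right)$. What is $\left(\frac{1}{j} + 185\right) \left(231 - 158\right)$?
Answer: $\frac{729343}{54} \approx 13506.0$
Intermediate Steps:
$j = 54$ ($j = \left(-10 + 1\right) \left(-6\right) = \left(-9\right) \left(-6\right) = 54$)
$\left(\frac{1}{j} + 185\right) \left(231 - 158\right) = \left(\frac{1}{54} + 185\right) \left(231 - 158\right) = \left(\frac{1}{54} + 185\right) 73 = \frac{9991}{54} \cdot 73 = \frac{729343}{54}$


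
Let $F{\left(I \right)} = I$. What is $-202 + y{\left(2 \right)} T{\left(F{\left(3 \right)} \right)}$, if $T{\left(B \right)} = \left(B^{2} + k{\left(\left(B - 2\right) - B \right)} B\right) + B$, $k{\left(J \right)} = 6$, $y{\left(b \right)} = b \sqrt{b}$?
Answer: $-202 + 60 \sqrt{2} \approx -117.15$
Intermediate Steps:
$y{\left(b \right)} = b^{\frac{3}{2}}$
$T{\left(B \right)} = B^{2} + 7 B$ ($T{\left(B \right)} = \left(B^{2} + 6 B\right) + B = B^{2} + 7 B$)
$-202 + y{\left(2 \right)} T{\left(F{\left(3 \right)} \right)} = -202 + 2^{\frac{3}{2}} \cdot 3 \left(7 + 3\right) = -202 + 2 \sqrt{2} \cdot 3 \cdot 10 = -202 + 2 \sqrt{2} \cdot 30 = -202 + 60 \sqrt{2}$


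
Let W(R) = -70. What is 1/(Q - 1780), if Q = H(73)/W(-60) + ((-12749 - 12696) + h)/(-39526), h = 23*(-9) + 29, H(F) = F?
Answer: -691705/1231507847 ≈ -0.00056167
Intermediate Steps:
h = -178 (h = -207 + 29 = -178)
Q = -272947/691705 (Q = 73/(-70) + ((-12749 - 12696) - 178)/(-39526) = 73*(-1/70) + (-25445 - 178)*(-1/39526) = -73/70 - 25623*(-1/39526) = -73/70 + 25623/39526 = -272947/691705 ≈ -0.39460)
1/(Q - 1780) = 1/(-272947/691705 - 1780) = 1/(-1231507847/691705) = -691705/1231507847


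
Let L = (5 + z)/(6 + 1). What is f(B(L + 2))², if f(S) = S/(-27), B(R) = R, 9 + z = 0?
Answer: 100/35721 ≈ 0.0027995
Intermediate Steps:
z = -9 (z = -9 + 0 = -9)
L = -4/7 (L = (5 - 9)/(6 + 1) = -4/7 ≈ -0.57143)
f(S) = -S/27 (f(S) = S*(-1/27) = -S/27)
f(B(L + 2))² = (-(-4/7 + 2)/27)² = (-1/27*10/7)² = (-10/189)² = 100/35721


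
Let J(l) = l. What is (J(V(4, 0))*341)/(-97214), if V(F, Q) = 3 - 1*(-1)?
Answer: -682/48607 ≈ -0.014031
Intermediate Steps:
V(F, Q) = 4 (V(F, Q) = 3 + 1 = 4)
(J(V(4, 0))*341)/(-97214) = (4*341)/(-97214) = 1364*(-1/97214) = -682/48607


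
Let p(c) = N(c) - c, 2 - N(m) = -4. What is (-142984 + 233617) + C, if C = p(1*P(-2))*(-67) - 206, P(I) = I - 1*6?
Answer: 89489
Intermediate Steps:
N(m) = 6 (N(m) = 2 - 1*(-4) = 2 + 4 = 6)
P(I) = -6 + I (P(I) = I - 6 = -6 + I)
p(c) = 6 - c
C = -1144 (C = (6 - (-6 - 2))*(-67) - 206 = (6 - (-8))*(-67) - 206 = (6 - 1*(-8))*(-67) - 206 = (6 + 8)*(-67) - 206 = 14*(-67) - 206 = -938 - 206 = -1144)
(-142984 + 233617) + C = (-142984 + 233617) - 1144 = 90633 - 1144 = 89489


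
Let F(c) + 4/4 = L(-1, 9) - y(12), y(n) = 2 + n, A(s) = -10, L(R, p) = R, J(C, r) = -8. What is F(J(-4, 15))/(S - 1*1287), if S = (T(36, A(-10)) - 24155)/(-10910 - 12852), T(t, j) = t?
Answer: 380192/30557575 ≈ 0.012442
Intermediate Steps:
S = 24119/23762 (S = (36 - 24155)/(-10910 - 12852) = -24119/(-23762) = -24119*(-1/23762) = 24119/23762 ≈ 1.0150)
F(c) = -16 (F(c) = -1 + (-1 - (2 + 12)) = -1 + (-1 - 1*14) = -1 + (-1 - 14) = -1 - 15 = -16)
F(J(-4, 15))/(S - 1*1287) = -16/(24119/23762 - 1*1287) = -16/(24119/23762 - 1287) = -16/(-30557575/23762) = -16*(-23762/30557575) = 380192/30557575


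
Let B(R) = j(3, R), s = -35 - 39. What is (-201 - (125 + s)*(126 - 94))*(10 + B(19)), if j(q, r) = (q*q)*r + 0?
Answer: -331773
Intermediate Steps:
s = -74
j(q, r) = r*q² (j(q, r) = q²*r + 0 = r*q² + 0 = r*q²)
B(R) = 9*R (B(R) = R*3² = R*9 = 9*R)
(-201 - (125 + s)*(126 - 94))*(10 + B(19)) = (-201 - (125 - 74)*(126 - 94))*(10 + 9*19) = (-201 - 51*32)*(10 + 171) = (-201 - 1*1632)*181 = (-201 - 1632)*181 = -1833*181 = -331773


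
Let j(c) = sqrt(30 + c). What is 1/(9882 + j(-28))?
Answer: 4941/48826961 - sqrt(2)/97653922 ≈ 0.00010118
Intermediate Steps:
1/(9882 + j(-28)) = 1/(9882 + sqrt(30 - 28)) = 1/(9882 + sqrt(2))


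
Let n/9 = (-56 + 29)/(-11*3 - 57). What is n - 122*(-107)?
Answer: 130567/10 ≈ 13057.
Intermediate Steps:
n = 27/10 (n = 9*((-56 + 29)/(-11*3 - 57)) = 9*(-27/(-33 - 57)) = 9*(-27/(-90)) = 9*(-27*(-1/90)) = 9*(3/10) = 27/10 ≈ 2.7000)
n - 122*(-107) = 27/10 - 122*(-107) = 27/10 + 13054 = 130567/10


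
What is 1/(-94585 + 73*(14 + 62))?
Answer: -1/89037 ≈ -1.1231e-5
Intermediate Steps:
1/(-94585 + 73*(14 + 62)) = 1/(-94585 + 73*76) = 1/(-94585 + 5548) = 1/(-89037) = -1/89037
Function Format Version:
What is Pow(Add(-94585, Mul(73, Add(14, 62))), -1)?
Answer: Rational(-1, 89037) ≈ -1.1231e-5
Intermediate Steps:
Pow(Add(-94585, Mul(73, Add(14, 62))), -1) = Pow(Add(-94585, Mul(73, 76)), -1) = Pow(Add(-94585, 5548), -1) = Pow(-89037, -1) = Rational(-1, 89037)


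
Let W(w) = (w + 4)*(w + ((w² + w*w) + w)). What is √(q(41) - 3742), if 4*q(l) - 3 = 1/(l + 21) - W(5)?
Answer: I*√59601158/124 ≈ 62.26*I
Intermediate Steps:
W(w) = (4 + w)*(2*w + 2*w²) (W(w) = (4 + w)*(w + ((w² + w²) + w)) = (4 + w)*(w + (2*w² + w)) = (4 + w)*(w + (w + 2*w²)) = (4 + w)*(2*w + 2*w²))
q(l) = -537/4 + 1/(4*(21 + l)) (q(l) = ¾ + (1/(l + 21) - 2*5*(4 + 5² + 5*5))/4 = ¾ + (1/(21 + l) - 2*5*(4 + 25 + 25))/4 = ¾ + (1/(21 + l) - 2*5*54)/4 = ¾ + (1/(21 + l) - 1*540)/4 = ¾ + (1/(21 + l) - 540)/4 = ¾ + (-540 + 1/(21 + l))/4 = ¾ + (-135 + 1/(4*(21 + l))) = -537/4 + 1/(4*(21 + l)))
√(q(41) - 3742) = √((-11276 - 537*41)/(4*(21 + 41)) - 3742) = √((¼)*(-11276 - 22017)/62 - 3742) = √((¼)*(1/62)*(-33293) - 3742) = √(-33293/248 - 3742) = √(-961309/248) = I*√59601158/124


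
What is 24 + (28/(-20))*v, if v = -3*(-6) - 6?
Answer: 36/5 ≈ 7.2000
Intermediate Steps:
v = 12 (v = 18 - 6 = 12)
24 + (28/(-20))*v = 24 + (28/(-20))*12 = 24 + (28*(-1/20))*12 = 24 - 7/5*12 = 24 - 84/5 = 36/5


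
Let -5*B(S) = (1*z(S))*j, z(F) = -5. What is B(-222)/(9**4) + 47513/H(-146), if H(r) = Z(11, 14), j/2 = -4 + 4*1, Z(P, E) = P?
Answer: 47513/11 ≈ 4319.4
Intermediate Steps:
j = 0 (j = 2*(-4 + 4*1) = 2*(-4 + 4) = 2*0 = 0)
H(r) = 11
B(S) = 0 (B(S) = -1*(-5)*0/5 = -(-1)*0 = -1/5*0 = 0)
B(-222)/(9**4) + 47513/H(-146) = 0/(9**4) + 47513/11 = 0/6561 + 47513*(1/11) = 0*(1/6561) + 47513/11 = 0 + 47513/11 = 47513/11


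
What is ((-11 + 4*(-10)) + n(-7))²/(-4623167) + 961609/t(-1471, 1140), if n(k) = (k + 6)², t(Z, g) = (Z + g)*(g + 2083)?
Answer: -404395093473/448368605161 ≈ -0.90193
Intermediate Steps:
t(Z, g) = (2083 + g)*(Z + g) (t(Z, g) = (Z + g)*(2083 + g) = (2083 + g)*(Z + g))
n(k) = (6 + k)²
((-11 + 4*(-10)) + n(-7))²/(-4623167) + 961609/t(-1471, 1140) = ((-11 + 4*(-10)) + (6 - 7)²)²/(-4623167) + 961609/(1140² + 2083*(-1471) + 2083*1140 - 1471*1140) = ((-11 - 40) + (-1)²)²*(-1/4623167) + 961609/(1299600 - 3064093 + 2374620 - 1676940) = (-51 + 1)²*(-1/4623167) + 961609/(-1066813) = (-50)²*(-1/4623167) + 961609*(-1/1066813) = 2500*(-1/4623167) - 87419/96983 = -2500/4623167 - 87419/96983 = -404395093473/448368605161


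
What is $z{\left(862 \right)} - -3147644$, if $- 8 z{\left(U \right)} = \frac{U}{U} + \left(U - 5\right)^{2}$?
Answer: $\frac{12223351}{4} \approx 3.0558 \cdot 10^{6}$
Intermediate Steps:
$z{\left(U \right)} = - \frac{1}{8} - \frac{\left(-5 + U\right)^{2}}{8}$ ($z{\left(U \right)} = - \frac{\frac{U}{U} + \left(U - 5\right)^{2}}{8} = - \frac{1 + \left(-5 + U\right)^{2}}{8} = - \frac{1}{8} - \frac{\left(-5 + U\right)^{2}}{8}$)
$z{\left(862 \right)} - -3147644 = \left(- \frac{1}{8} - \frac{\left(-5 + 862\right)^{2}}{8}\right) - -3147644 = \left(- \frac{1}{8} - \frac{857^{2}}{8}\right) + 3147644 = \left(- \frac{1}{8} - \frac{734449}{8}\right) + 3147644 = - \frac{367225}{4} + 3147644 = \frac{12223351}{4}$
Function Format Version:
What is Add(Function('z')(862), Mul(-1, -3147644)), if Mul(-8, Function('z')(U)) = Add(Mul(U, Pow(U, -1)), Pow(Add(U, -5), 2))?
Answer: Rational(12223351, 4) ≈ 3.0558e+6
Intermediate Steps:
Function('z')(U) = Add(Rational(-1, 8), Mul(Rational(-1, 8), Pow(Add(-5, U), 2))) (Function('z')(U) = Mul(Rational(-1, 8), Add(Mul(U, Pow(U, -1)), Pow(Add(U, -5), 2))) = Mul(Rational(-1, 8), Add(1, Pow(Add(-5, U), 2))) = Add(Rational(-1, 8), Mul(Rational(-1, 8), Pow(Add(-5, U), 2))))
Add(Function('z')(862), Mul(-1, -3147644)) = Add(Add(Rational(-1, 8), Mul(Rational(-1, 8), Pow(Add(-5, 862), 2))), Mul(-1, -3147644)) = Add(Add(Rational(-1, 8), Mul(Rational(-1, 8), Pow(857, 2))), 3147644) = Add(Add(Rational(-1, 8), Mul(Rational(-1, 8), 734449)), 3147644) = Add(Add(Rational(-1, 8), Rational(-734449, 8)), 3147644) = Add(Rational(-367225, 4), 3147644) = Rational(12223351, 4)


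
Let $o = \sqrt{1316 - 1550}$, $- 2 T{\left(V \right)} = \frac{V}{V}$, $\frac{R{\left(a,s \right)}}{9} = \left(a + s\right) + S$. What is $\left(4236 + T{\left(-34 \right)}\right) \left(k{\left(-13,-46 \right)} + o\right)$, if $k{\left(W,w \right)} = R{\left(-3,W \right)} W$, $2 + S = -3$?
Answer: $\frac{20813247}{2} + \frac{25413 i \sqrt{26}}{2} \approx 1.0407 \cdot 10^{7} + 64791.0 i$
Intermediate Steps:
$S = -5$ ($S = -2 - 3 = -5$)
$R{\left(a,s \right)} = -45 + 9 a + 9 s$ ($R{\left(a,s \right)} = 9 \left(\left(a + s\right) - 5\right) = 9 \left(-5 + a + s\right) = -45 + 9 a + 9 s$)
$T{\left(V \right)} = - \frac{1}{2}$ ($T{\left(V \right)} = - \frac{V \frac{1}{V}}{2} = \left(- \frac{1}{2}\right) 1 = - \frac{1}{2}$)
$o = 3 i \sqrt{26}$ ($o = \sqrt{-234} = 3 i \sqrt{26} \approx 15.297 i$)
$k{\left(W,w \right)} = W \left(-72 + 9 W\right)$ ($k{\left(W,w \right)} = \left(-45 + 9 \left(-3\right) + 9 W\right) W = \left(-45 - 27 + 9 W\right) W = \left(-72 + 9 W\right) W = W \left(-72 + 9 W\right)$)
$\left(4236 + T{\left(-34 \right)}\right) \left(k{\left(-13,-46 \right)} + o\right) = \left(4236 - \frac{1}{2}\right) \left(9 \left(-13\right) \left(-8 - 13\right) + 3 i \sqrt{26}\right) = \frac{8471 \left(9 \left(-13\right) \left(-21\right) + 3 i \sqrt{26}\right)}{2} = \frac{8471 \left(2457 + 3 i \sqrt{26}\right)}{2} = \frac{20813247}{2} + \frac{25413 i \sqrt{26}}{2}$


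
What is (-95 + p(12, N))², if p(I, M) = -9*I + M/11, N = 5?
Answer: 4963984/121 ≈ 41025.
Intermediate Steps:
p(I, M) = -9*I + M/11 (p(I, M) = -9*I + M*(1/11) = -9*I + M/11)
(-95 + p(12, N))² = (-95 + (-9*12 + (1/11)*5))² = (-95 + (-108 + 5/11))² = (-95 - 1183/11)² = (-2228/11)² = 4963984/121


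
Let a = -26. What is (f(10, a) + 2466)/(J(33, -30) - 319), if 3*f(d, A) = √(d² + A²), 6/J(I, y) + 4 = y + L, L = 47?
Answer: -32058/4141 - 26*√194/12423 ≈ -7.7708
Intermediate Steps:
J(I, y) = 6/(43 + y) (J(I, y) = 6/(-4 + (y + 47)) = 6/(-4 + (47 + y)) = 6/(43 + y))
f(d, A) = √(A² + d²)/3 (f(d, A) = √(d² + A²)/3 = √(A² + d²)/3)
(f(10, a) + 2466)/(J(33, -30) - 319) = (√((-26)² + 10²)/3 + 2466)/(6/(43 - 30) - 319) = (√(676 + 100)/3 + 2466)/(6/13 - 319) = (√776/3 + 2466)/(6*(1/13) - 319) = ((2*√194)/3 + 2466)/(6/13 - 319) = (2*√194/3 + 2466)/(-4141/13) = (2466 + 2*√194/3)*(-13/4141) = -32058/4141 - 26*√194/12423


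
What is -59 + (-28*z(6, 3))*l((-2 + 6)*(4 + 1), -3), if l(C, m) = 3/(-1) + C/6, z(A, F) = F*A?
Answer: -227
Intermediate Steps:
z(A, F) = A*F
l(C, m) = -3 + C/6 (l(C, m) = 3*(-1) + C*(⅙) = -3 + C/6)
-59 + (-28*z(6, 3))*l((-2 + 6)*(4 + 1), -3) = -59 + (-168*3)*(-3 + ((-2 + 6)*(4 + 1))/6) = -59 + (-28*18)*(-3 + (4*5)/6) = -59 - 504*(-3 + (⅙)*20) = -59 - 504*(-3 + 10/3) = -59 - 504*⅓ = -59 - 168 = -227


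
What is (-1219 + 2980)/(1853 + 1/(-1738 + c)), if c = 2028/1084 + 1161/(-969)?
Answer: 267801380670/281792052377 ≈ 0.95035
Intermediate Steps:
c = 58884/87533 (c = 2028*(1/1084) + 1161*(-1/969) = 507/271 - 387/323 = 58884/87533 ≈ 0.67271)
(-1219 + 2980)/(1853 + 1/(-1738 + c)) = (-1219 + 2980)/(1853 + 1/(-1738 + 58884/87533)) = 1761/(1853 + 1/(-152073470/87533)) = 1761/(1853 - 87533/152073470) = 1761/(281792052377/152073470) = 1761*(152073470/281792052377) = 267801380670/281792052377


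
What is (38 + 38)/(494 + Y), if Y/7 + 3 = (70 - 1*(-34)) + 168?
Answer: 76/2377 ≈ 0.031973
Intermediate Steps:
Y = 1883 (Y = -21 + 7*((70 - 1*(-34)) + 168) = -21 + 7*((70 + 34) + 168) = -21 + 7*(104 + 168) = -21 + 7*272 = -21 + 1904 = 1883)
(38 + 38)/(494 + Y) = (38 + 38)/(494 + 1883) = 76/2377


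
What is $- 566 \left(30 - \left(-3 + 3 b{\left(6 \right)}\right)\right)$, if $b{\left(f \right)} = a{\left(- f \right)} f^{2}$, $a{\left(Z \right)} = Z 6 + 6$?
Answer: $-1852518$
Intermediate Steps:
$a{\left(Z \right)} = 6 + 6 Z$ ($a{\left(Z \right)} = 6 Z + 6 = 6 + 6 Z$)
$b{\left(f \right)} = f^{2} \left(6 - 6 f\right)$ ($b{\left(f \right)} = \left(6 + 6 \left(- f\right)\right) f^{2} = \left(6 - 6 f\right) f^{2} = f^{2} \left(6 - 6 f\right)$)
$- 566 \left(30 - \left(-3 + 3 b{\left(6 \right)}\right)\right) = - 566 \left(30 - \left(-3 + 3 \cdot 6 \cdot 6^{2} \left(1 - 6\right)\right)\right) = - 566 \left(30 - \left(-3 + 3 \cdot 6 \cdot 36 \left(1 - 6\right)\right)\right) = - 566 \left(30 - \left(-3 + 3 \cdot 6 \cdot 36 \left(-5\right)\right)\right) = - 566 \left(30 - \left(-3 + 3 \left(-1080\right)\right)\right) = - 566 \left(30 - \left(-3 - 3240\right)\right) = - 566 \left(30 - -3243\right) = - 566 \left(30 + 3243\right) = \left(-566\right) 3273 = -1852518$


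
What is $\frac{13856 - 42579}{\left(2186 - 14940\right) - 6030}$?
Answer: $\frac{28723}{18784} \approx 1.5291$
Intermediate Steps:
$\frac{13856 - 42579}{\left(2186 - 14940\right) - 6030} = - \frac{28723}{\left(2186 - 14940\right) - 6030} = - \frac{28723}{-12754 - 6030} = - \frac{28723}{-18784} = \left(-28723\right) \left(- \frac{1}{18784}\right) = \frac{28723}{18784}$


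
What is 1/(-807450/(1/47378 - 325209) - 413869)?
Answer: -15407752001/6376752657535769 ≈ -2.4162e-6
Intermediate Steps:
1/(-807450/(1/47378 - 325209) - 413869) = 1/(-807450/(-15407752001/47378) - 413869) = 1/(-807450*(-47378/15407752001) - 413869) = 1/(38255366100/15407752001 - 413869) = 1/(-6376752657535769/15407752001) = -15407752001/6376752657535769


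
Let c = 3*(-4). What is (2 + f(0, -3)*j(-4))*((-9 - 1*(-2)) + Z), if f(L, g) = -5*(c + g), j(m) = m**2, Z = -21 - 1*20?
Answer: -57696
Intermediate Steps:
Z = -41 (Z = -21 - 20 = -41)
c = -12
f(L, g) = 60 - 5*g (f(L, g) = -5*(-12 + g) = 60 - 5*g)
(2 + f(0, -3)*j(-4))*((-9 - 1*(-2)) + Z) = (2 + (60 - 5*(-3))*(-4)**2)*((-9 - 1*(-2)) - 41) = (2 + (60 + 15)*16)*((-9 + 2) - 41) = (2 + 75*16)*(-7 - 41) = (2 + 1200)*(-48) = 1202*(-48) = -57696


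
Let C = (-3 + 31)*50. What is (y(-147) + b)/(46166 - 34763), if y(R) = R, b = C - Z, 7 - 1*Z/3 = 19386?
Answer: 59390/11403 ≈ 5.2083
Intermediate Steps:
Z = -58137 (Z = 21 - 3*19386 = 21 - 58158 = -58137)
C = 1400 (C = 28*50 = 1400)
b = 59537 (b = 1400 - 1*(-58137) = 1400 + 58137 = 59537)
(y(-147) + b)/(46166 - 34763) = (-147 + 59537)/(46166 - 34763) = 59390/11403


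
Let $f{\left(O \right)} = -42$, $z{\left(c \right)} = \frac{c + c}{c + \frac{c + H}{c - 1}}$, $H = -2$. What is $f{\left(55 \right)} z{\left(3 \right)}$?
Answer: $-72$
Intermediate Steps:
$z{\left(c \right)} = \frac{2 c}{c + \frac{-2 + c}{-1 + c}}$ ($z{\left(c \right)} = \frac{c + c}{c + \frac{c - 2}{c - 1}} = \frac{2 c}{c + \frac{-2 + c}{-1 + c}}$)
$f{\left(55 \right)} z{\left(3 \right)} = - 42 \cdot 2 \cdot 3 \frac{1}{-2 + 3^{2}} \left(-1 + 3\right) = - 42 \cdot 2 \cdot 3 \frac{1}{-2 + 9} \cdot 2 = - 42 \cdot 2 \cdot 3 \cdot \frac{1}{7} \cdot 2 = \left(-42\right) \frac{12}{7} = -72$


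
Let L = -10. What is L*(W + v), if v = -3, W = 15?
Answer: -120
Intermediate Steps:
L*(W + v) = -10*(15 - 3) = -10*12 = -120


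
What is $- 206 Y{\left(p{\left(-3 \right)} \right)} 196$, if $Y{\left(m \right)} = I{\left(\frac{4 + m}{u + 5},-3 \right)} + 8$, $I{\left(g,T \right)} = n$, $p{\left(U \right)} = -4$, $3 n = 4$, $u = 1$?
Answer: $- \frac{1130528}{3} \approx -3.7684 \cdot 10^{5}$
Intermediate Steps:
$n = \frac{4}{3}$ ($n = \frac{1}{3} \cdot 4 = \frac{4}{3} \approx 1.3333$)
$I{\left(g,T \right)} = \frac{4}{3}$
$Y{\left(m \right)} = \frac{28}{3}$ ($Y{\left(m \right)} = \frac{4}{3} + 8 = \frac{28}{3}$)
$- 206 Y{\left(p{\left(-3 \right)} \right)} 196 = \left(-206\right) \frac{28}{3} \cdot 196 = \left(- \frac{5768}{3}\right) 196 = - \frac{1130528}{3}$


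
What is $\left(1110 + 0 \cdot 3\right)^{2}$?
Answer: $1232100$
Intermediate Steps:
$\left(1110 + 0 \cdot 3\right)^{2} = \left(1110 + 0\right)^{2} = 1110^{2} = 1232100$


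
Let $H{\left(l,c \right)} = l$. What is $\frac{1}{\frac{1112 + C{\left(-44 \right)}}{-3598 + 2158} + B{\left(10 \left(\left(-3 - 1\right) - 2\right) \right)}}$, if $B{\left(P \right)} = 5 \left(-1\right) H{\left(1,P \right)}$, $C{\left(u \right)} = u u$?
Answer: $- \frac{60}{427} \approx -0.14052$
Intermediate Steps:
$C{\left(u \right)} = u^{2}$
$B{\left(P \right)} = -5$ ($B{\left(P \right)} = 5 \left(-1\right) 1 = \left(-5\right) 1 = -5$)
$\frac{1}{\frac{1112 + C{\left(-44 \right)}}{-3598 + 2158} + B{\left(10 \left(\left(-3 - 1\right) - 2\right) \right)}} = \frac{1}{\frac{1112 + \left(-44\right)^{2}}{-3598 + 2158} - 5} = \frac{1}{\frac{1112 + 1936}{-1440} - 5} = \frac{1}{3048 \left(- \frac{1}{1440}\right) - 5} = \frac{1}{- \frac{127}{60} - 5} = \frac{1}{- \frac{427}{60}} = - \frac{60}{427}$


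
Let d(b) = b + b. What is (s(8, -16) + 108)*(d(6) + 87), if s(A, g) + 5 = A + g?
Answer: 9405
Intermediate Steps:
s(A, g) = -5 + A + g (s(A, g) = -5 + (A + g) = -5 + A + g)
d(b) = 2*b
(s(8, -16) + 108)*(d(6) + 87) = ((-5 + 8 - 16) + 108)*(2*6 + 87) = (-13 + 108)*(12 + 87) = 95*99 = 9405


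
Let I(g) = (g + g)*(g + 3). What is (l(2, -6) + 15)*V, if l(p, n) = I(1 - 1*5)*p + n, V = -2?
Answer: -50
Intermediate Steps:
I(g) = 2*g*(3 + g) (I(g) = (2*g)*(3 + g) = 2*g*(3 + g))
l(p, n) = n + 8*p (l(p, n) = (2*(1 - 1*5)*(3 + (1 - 1*5)))*p + n = (2*(1 - 5)*(3 + (1 - 5)))*p + n = (2*(-4)*(3 - 4))*p + n = (2*(-4)*(-1))*p + n = 8*p + n = n + 8*p)
(l(2, -6) + 15)*V = ((-6 + 8*2) + 15)*(-2) = ((-6 + 16) + 15)*(-2) = (10 + 15)*(-2) = 25*(-2) = -50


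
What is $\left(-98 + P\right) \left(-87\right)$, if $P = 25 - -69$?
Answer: $348$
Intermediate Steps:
$P = 94$ ($P = 25 + 69 = 94$)
$\left(-98 + P\right) \left(-87\right) = \left(-98 + 94\right) \left(-87\right) = \left(-4\right) \left(-87\right) = 348$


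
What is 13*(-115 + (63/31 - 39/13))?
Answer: -46735/31 ≈ -1507.6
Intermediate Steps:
13*(-115 + (63/31 - 39/13)) = 13*(-115 + (63*(1/31) - 39*1/13)) = 13*(-115 + (63/31 - 3)) = 13*(-115 - 30/31) = 13*(-3595/31) = -46735/31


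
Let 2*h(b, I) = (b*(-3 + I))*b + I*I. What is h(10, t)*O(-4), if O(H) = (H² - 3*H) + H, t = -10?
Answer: -14400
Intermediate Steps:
O(H) = H² - 2*H
h(b, I) = I²/2 + b²*(-3 + I)/2 (h(b, I) = ((b*(-3 + I))*b + I*I)/2 = (b²*(-3 + I) + I²)/2 = (I² + b²*(-3 + I))/2 = I²/2 + b²*(-3 + I)/2)
h(10, t)*O(-4) = ((½)*(-10)² - 3/2*10² + (½)*(-10)*10²)*(-4*(-2 - 4)) = ((½)*100 - 3/2*100 + (½)*(-10)*100)*(-4*(-6)) = (50 - 150 - 500)*24 = -600*24 = -14400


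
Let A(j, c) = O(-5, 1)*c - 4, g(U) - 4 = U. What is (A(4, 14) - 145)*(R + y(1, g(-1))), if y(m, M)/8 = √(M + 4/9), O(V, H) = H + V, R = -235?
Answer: 48175 - 1640*√31/3 ≈ 45131.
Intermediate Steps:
g(U) = 4 + U
y(m, M) = 8*√(4/9 + M) (y(m, M) = 8*√(M + 4/9) = 8*√(4/9 + M))
A(j, c) = -4 - 4*c (A(j, c) = (1 - 5)*c - 4 = -4*c - 4 = -4 - 4*c)
(A(4, 14) - 145)*(R + y(1, g(-1))) = ((-4 - 4*14) - 145)*(-235 + 8*√(4 + 9*(4 - 1))/3) = ((-4 - 56) - 145)*(-235 + 8*√(4 + 9*3)/3) = (-60 - 145)*(-235 + 8*√(4 + 27)/3) = -205*(-235 + 8*√31/3) = 48175 - 1640*√31/3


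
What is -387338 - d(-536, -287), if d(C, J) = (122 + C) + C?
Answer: -386388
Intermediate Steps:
d(C, J) = 122 + 2*C
-387338 - d(-536, -287) = -387338 - (122 + 2*(-536)) = -387338 - (122 - 1072) = -387338 - 1*(-950) = -387338 + 950 = -386388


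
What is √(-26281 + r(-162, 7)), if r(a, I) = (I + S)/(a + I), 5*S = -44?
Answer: I*√631400746/155 ≈ 162.11*I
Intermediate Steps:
S = -44/5 (S = (⅕)*(-44) = -44/5 ≈ -8.8000)
r(a, I) = (-44/5 + I)/(I + a) (r(a, I) = (I - 44/5)/(a + I) = (-44/5 + I)/(I + a))
√(-26281 + r(-162, 7)) = √(-26281 + (-44/5 + 7)/(7 - 162)) = √(-26281 - 9/5/(-155)) = √(-26281 - 1/155*(-9/5)) = √(-26281 + 9/775) = √(-20367766/775) = I*√631400746/155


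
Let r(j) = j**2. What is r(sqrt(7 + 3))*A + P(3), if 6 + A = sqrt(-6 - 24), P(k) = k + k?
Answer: -54 + 10*I*sqrt(30) ≈ -54.0 + 54.772*I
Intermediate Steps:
P(k) = 2*k
A = -6 + I*sqrt(30) (A = -6 + sqrt(-6 - 24) = -6 + sqrt(-30) = -6 + I*sqrt(30) ≈ -6.0 + 5.4772*I)
r(sqrt(7 + 3))*A + P(3) = (sqrt(7 + 3))**2*(-6 + I*sqrt(30)) + 2*3 = (sqrt(10))**2*(-6 + I*sqrt(30)) + 6 = 10*(-6 + I*sqrt(30)) + 6 = (-60 + 10*I*sqrt(30)) + 6 = -54 + 10*I*sqrt(30)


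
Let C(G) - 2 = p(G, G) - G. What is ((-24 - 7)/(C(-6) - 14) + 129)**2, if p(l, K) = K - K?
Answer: 648025/36 ≈ 18001.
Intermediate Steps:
p(l, K) = 0
C(G) = 2 - G (C(G) = 2 + (0 - G) = 2 - G)
((-24 - 7)/(C(-6) - 14) + 129)**2 = ((-24 - 7)/((2 - 1*(-6)) - 14) + 129)**2 = (-31/((2 + 6) - 14) + 129)**2 = (-31/(8 - 14) + 129)**2 = (-31/(-6) + 129)**2 = (-31*(-1/6) + 129)**2 = (31/6 + 129)**2 = (805/6)**2 = 648025/36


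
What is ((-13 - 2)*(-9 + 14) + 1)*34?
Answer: -2516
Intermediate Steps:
((-13 - 2)*(-9 + 14) + 1)*34 = (-15*5 + 1)*34 = (-75 + 1)*34 = -74*34 = -2516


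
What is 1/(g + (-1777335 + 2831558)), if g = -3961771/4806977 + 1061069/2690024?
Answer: 12930883497448/13632029236605328813 ≈ 9.4857e-7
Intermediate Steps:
g = -5556724794091/12930883497448 (g = -3961771*1/4806977 + 1061069*(1/2690024) = -3961771/4806977 + 1061069/2690024 = -5556724794091/12930883497448 ≈ -0.42973)
1/(g + (-1777335 + 2831558)) = 1/(-5556724794091/12930883497448 + (-1777335 + 2831558)) = 1/(-5556724794091/12930883497448 + 1054223) = 1/(13632029236605328813/12930883497448) = 12930883497448/13632029236605328813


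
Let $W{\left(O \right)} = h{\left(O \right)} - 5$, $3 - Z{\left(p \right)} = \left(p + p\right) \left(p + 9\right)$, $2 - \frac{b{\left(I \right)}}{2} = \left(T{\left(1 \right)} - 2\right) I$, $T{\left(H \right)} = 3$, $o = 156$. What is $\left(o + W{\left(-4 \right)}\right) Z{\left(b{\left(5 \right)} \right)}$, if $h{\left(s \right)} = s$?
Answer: $5733$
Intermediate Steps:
$b{\left(I \right)} = 4 - 2 I$ ($b{\left(I \right)} = 4 - 2 \left(3 - 2\right) I = 4 - 2 \cdot 1 I = 4 - 2 I$)
$Z{\left(p \right)} = 3 - 2 p \left(9 + p\right)$ ($Z{\left(p \right)} = 3 - \left(p + p\right) \left(p + 9\right) = 3 - 2 p \left(9 + p\right)$)
$W{\left(O \right)} = -5 + O$ ($W{\left(O \right)} = O - 5 = -5 + O$)
$\left(o + W{\left(-4 \right)}\right) Z{\left(b{\left(5 \right)} \right)} = \left(156 - 9\right) \left(3 - 18 \left(4 - 10\right) - 2 \left(4 - 10\right)^{2}\right) = 147 \left(3 - -108 - 2 \left(-6\right)^{2}\right) = 147 \left(3 + 108 - 72\right) = 147 \cdot 39 = 5733$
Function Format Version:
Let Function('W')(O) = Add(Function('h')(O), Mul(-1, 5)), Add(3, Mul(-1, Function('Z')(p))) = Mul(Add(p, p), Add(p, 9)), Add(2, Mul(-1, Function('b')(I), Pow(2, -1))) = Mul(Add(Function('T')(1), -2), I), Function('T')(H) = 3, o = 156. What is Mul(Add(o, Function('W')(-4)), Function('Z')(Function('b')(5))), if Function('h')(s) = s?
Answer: 5733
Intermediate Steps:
Function('b')(I) = Add(4, Mul(-2, I)) (Function('b')(I) = Add(4, Mul(-2, Mul(Add(3, -2), I))) = Add(4, Mul(-2, Mul(1, I))) = Add(4, Mul(-2, I)))
Function('Z')(p) = Add(3, Mul(-2, p, Add(9, p))) (Function('Z')(p) = Add(3, Mul(-1, Mul(Add(p, p), Add(p, 9)))) = Add(3, Mul(-1, Mul(Mul(2, p), Add(9, p)))) = Add(3, Mul(-1, Mul(2, p, Add(9, p)))) = Add(3, Mul(-2, p, Add(9, p))))
Function('W')(O) = Add(-5, O) (Function('W')(O) = Add(O, Mul(-1, 5)) = Add(O, -5) = Add(-5, O))
Mul(Add(o, Function('W')(-4)), Function('Z')(Function('b')(5))) = Mul(Add(156, Add(-5, -4)), Add(3, Mul(-18, Add(4, Mul(-2, 5))), Mul(-2, Pow(Add(4, Mul(-2, 5)), 2)))) = Mul(Add(156, -9), Add(3, Mul(-18, Add(4, -10)), Mul(-2, Pow(Add(4, -10), 2)))) = Mul(147, Add(3, Mul(-18, -6), Mul(-2, Pow(-6, 2)))) = Mul(147, Add(3, 108, Mul(-2, 36))) = Mul(147, Add(3, 108, -72)) = Mul(147, 39) = 5733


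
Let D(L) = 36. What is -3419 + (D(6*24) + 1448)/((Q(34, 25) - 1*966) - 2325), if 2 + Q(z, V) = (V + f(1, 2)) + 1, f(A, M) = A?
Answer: -5583969/1633 ≈ -3419.5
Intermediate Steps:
Q(z, V) = V (Q(z, V) = -2 + ((V + 1) + 1) = -2 + ((1 + V) + 1) = -2 + (2 + V) = V)
-3419 + (D(6*24) + 1448)/((Q(34, 25) - 1*966) - 2325) = -3419 + (36 + 1448)/((25 - 1*966) - 2325) = -3419 + 1484/((25 - 966) - 2325) = -3419 + 1484/(-941 - 2325) = -3419 + 1484/(-3266) = -3419 + 1484*(-1/3266) = -3419 - 742/1633 = -5583969/1633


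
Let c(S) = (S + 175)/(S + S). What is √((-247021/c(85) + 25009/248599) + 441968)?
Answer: √410236456910282/38246 ≈ 529.58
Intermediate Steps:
c(S) = (175 + S)/(2*S) (c(S) = (175 + S)/((2*S)) = (175 + S)*(1/(2*S)) = (175 + S)/(2*S))
√((-247021/c(85) + 25009/248599) + 441968) = √((-247021*170/(175 + 85) + 25009/248599) + 441968) = √((-247021/((½)*(1/85)*260) + 25009*(1/248599)) + 441968) = √((-247021/26/17 + 25009/248599) + 441968) = √((-247021*17/26 + 25009/248599) + 441968) = √((-4199357/26 + 25009/248599) + 441968) = √(-80304253893/497198 + 441968) = √(139441351771/497198) = √410236456910282/38246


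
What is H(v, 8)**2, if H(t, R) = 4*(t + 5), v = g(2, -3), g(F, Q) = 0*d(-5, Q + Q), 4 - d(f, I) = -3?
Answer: 400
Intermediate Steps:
d(f, I) = 7 (d(f, I) = 4 - 1*(-3) = 4 + 3 = 7)
g(F, Q) = 0 (g(F, Q) = 0*7 = 0)
v = 0
H(t, R) = 20 + 4*t (H(t, R) = 4*(5 + t) = 20 + 4*t)
H(v, 8)**2 = (20 + 4*0)**2 = (20 + 0)**2 = 20**2 = 400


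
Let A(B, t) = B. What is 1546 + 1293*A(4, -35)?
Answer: 6718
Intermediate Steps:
1546 + 1293*A(4, -35) = 1546 + 1293*4 = 1546 + 5172 = 6718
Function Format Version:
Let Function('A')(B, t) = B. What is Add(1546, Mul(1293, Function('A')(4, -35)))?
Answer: 6718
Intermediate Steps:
Add(1546, Mul(1293, Function('A')(4, -35))) = Add(1546, Mul(1293, 4)) = Add(1546, 5172) = 6718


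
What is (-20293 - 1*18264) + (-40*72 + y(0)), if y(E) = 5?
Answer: -41432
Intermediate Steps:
(-20293 - 1*18264) + (-40*72 + y(0)) = (-20293 - 1*18264) + (-40*72 + 5) = (-20293 - 18264) + (-2880 + 5) = -38557 - 2875 = -41432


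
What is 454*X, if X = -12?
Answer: -5448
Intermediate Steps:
454*X = 454*(-12) = -5448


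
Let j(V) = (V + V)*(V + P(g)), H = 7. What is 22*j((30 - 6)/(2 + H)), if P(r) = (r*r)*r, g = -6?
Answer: -225280/9 ≈ -25031.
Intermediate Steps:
P(r) = r³ (P(r) = r²*r = r³)
j(V) = 2*V*(-216 + V) (j(V) = (V + V)*(V + (-6)³) = (2*V)*(V - 216) = (2*V)*(-216 + V) = 2*V*(-216 + V))
22*j((30 - 6)/(2 + H)) = 22*(2*((30 - 6)/(2 + 7))*(-216 + (30 - 6)/(2 + 7))) = 22*(2*(24/9)*(-216 + 24/9)) = 22*(2*(24*(⅑))*(-216 + 24*(⅑))) = 22*(2*(8/3)*(-216 + 8/3)) = 22*(2*(8/3)*(-640/3)) = 22*(-10240/9) = -225280/9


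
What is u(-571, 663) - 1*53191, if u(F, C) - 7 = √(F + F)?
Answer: -53184 + I*√1142 ≈ -53184.0 + 33.794*I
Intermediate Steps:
u(F, C) = 7 + √2*√F (u(F, C) = 7 + √(F + F) = 7 + √(2*F) = 7 + √2*√F)
u(-571, 663) - 1*53191 = (7 + √2*√(-571)) - 1*53191 = (7 + √2*(I*√571)) - 53191 = (7 + I*√1142) - 53191 = -53184 + I*√1142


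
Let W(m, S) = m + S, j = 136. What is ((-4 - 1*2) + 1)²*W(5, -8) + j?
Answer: 61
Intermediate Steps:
W(m, S) = S + m
((-4 - 1*2) + 1)²*W(5, -8) + j = ((-4 - 1*2) + 1)²*(-8 + 5) + 136 = ((-4 - 2) + 1)²*(-3) + 136 = (-6 + 1)²*(-3) + 136 = (-5)²*(-3) + 136 = 25*(-3) + 136 = -75 + 136 = 61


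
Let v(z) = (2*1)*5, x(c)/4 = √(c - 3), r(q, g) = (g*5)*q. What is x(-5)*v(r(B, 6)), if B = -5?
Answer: 80*I*√2 ≈ 113.14*I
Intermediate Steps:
r(q, g) = 5*g*q (r(q, g) = (5*g)*q = 5*g*q)
x(c) = 4*√(-3 + c) (x(c) = 4*√(c - 3) = 4*√(-3 + c))
v(z) = 10 (v(z) = 2*5 = 10)
x(-5)*v(r(B, 6)) = (4*√(-3 - 5))*10 = (4*√(-8))*10 = (4*(2*I*√2))*10 = (8*I*√2)*10 = 80*I*√2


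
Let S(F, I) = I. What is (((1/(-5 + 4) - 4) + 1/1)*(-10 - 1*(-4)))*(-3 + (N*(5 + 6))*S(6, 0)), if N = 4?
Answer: -72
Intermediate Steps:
(((1/(-5 + 4) - 4) + 1/1)*(-10 - 1*(-4)))*(-3 + (N*(5 + 6))*S(6, 0)) = (((1/(-5 + 4) - 4) + 1/1)*(-10 - 1*(-4)))*(-3 + (4*(5 + 6))*0) = (((1/(-1) - 4) + 1)*(-10 + 4))*(-3 + (4*11)*0) = (((-1 - 4) + 1)*(-6))*(-3 + 44*0) = ((-5 + 1)*(-6))*(-3 + 0) = -4*(-6)*(-3) = 24*(-3) = -72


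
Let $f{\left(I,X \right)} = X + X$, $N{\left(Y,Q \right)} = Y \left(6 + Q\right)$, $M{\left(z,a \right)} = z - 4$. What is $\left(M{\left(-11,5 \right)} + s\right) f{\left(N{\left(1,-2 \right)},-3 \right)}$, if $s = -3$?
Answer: $108$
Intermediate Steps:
$M{\left(z,a \right)} = -4 + z$
$f{\left(I,X \right)} = 2 X$
$\left(M{\left(-11,5 \right)} + s\right) f{\left(N{\left(1,-2 \right)},-3 \right)} = \left(\left(-4 - 11\right) - 3\right) 2 \left(-3\right) = \left(-15 - 3\right) \left(-6\right) = \left(-18\right) \left(-6\right) = 108$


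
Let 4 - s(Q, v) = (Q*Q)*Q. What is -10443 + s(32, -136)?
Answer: -43207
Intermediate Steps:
s(Q, v) = 4 - Q**3 (s(Q, v) = 4 - Q*Q*Q = 4 - Q**2*Q = 4 - Q**3)
-10443 + s(32, -136) = -10443 + (4 - 1*32**3) = -10443 + (4 - 1*32768) = -10443 + (4 - 32768) = -10443 - 32764 = -43207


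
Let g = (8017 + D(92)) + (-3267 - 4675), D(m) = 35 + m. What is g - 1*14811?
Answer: -14609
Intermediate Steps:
g = 202 (g = (8017 + (35 + 92)) + (-3267 - 4675) = (8017 + 127) - 7942 = 8144 - 7942 = 202)
g - 1*14811 = 202 - 1*14811 = 202 - 14811 = -14609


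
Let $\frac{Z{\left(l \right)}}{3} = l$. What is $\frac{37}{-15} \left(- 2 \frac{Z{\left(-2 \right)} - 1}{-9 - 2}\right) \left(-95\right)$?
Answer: $- \frac{9842}{33} \approx -298.24$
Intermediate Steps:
$Z{\left(l \right)} = 3 l$
$\frac{37}{-15} \left(- 2 \frac{Z{\left(-2 \right)} - 1}{-9 - 2}\right) \left(-95\right) = \frac{37}{-15} \left(- 2 \frac{3 \left(-2\right) - 1}{-9 - 2}\right) \left(-95\right) = 37 \left(- \frac{1}{15}\right) \left(- 2 \frac{-6 - 1}{-11}\right) \left(-95\right) = - \frac{37 \left(- 2 \left(\left(-7\right) \left(- \frac{1}{11}\right)\right)\right)}{15} \left(-95\right) = - \frac{37 \left(\left(-2\right) \frac{7}{11}\right)}{15} \left(-95\right) = \left(- \frac{37}{15}\right) \left(- \frac{14}{11}\right) \left(-95\right) = \frac{518}{165} \left(-95\right) = - \frac{9842}{33}$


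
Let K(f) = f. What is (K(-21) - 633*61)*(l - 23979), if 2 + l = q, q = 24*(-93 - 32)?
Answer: 1042383954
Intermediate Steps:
q = -3000 (q = 24*(-125) = -3000)
l = -3002 (l = -2 - 3000 = -3002)
(K(-21) - 633*61)*(l - 23979) = (-21 - 633*61)*(-3002 - 23979) = (-21 - 38613)*(-26981) = -38634*(-26981) = 1042383954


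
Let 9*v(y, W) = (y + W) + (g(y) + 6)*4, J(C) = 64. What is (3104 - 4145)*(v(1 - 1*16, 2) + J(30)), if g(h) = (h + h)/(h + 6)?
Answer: -624947/9 ≈ -69439.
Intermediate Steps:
g(h) = 2*h/(6 + h) (g(h) = (2*h)/(6 + h) = 2*h/(6 + h))
v(y, W) = 8/3 + W/9 + y/9 + 8*y/(9*(6 + y)) (v(y, W) = ((y + W) + (2*y/(6 + y) + 6)*4)/9 = ((W + y) + (6 + 2*y/(6 + y))*4)/9 = ((W + y) + (24 + 8*y/(6 + y)))/9 = (24 + W + y + 8*y/(6 + y))/9 = 8/3 + W/9 + y/9 + 8*y/(9*(6 + y)))
(3104 - 4145)*(v(1 - 1*16, 2) + J(30)) = (3104 - 4145)*((8*(1 - 1*16) + (6 + (1 - 1*16))*(24 + 2 + (1 - 1*16)))/(9*(6 + (1 - 1*16))) + 64) = -1041*((8*(1 - 16) + (6 + (1 - 16))*(24 + 2 + (1 - 16)))/(9*(6 + (1 - 16))) + 64) = -1041*((8*(-15) + (6 - 15)*(24 + 2 - 15))/(9*(6 - 15)) + 64) = -1041*((1/9)*(-120 - 9*11)/(-9) + 64) = -1041*((1/9)*(-1/9)*(-120 - 99) + 64) = -1041*((1/9)*(-1/9)*(-219) + 64) = -1041*(73/27 + 64) = -1041*1801/27 = -624947/9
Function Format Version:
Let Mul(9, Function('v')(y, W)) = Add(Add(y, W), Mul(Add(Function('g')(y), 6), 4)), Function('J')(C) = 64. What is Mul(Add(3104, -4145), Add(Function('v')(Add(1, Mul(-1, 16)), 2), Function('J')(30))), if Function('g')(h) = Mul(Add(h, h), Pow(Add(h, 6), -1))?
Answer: Rational(-624947, 9) ≈ -69439.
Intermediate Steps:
Function('g')(h) = Mul(2, h, Pow(Add(6, h), -1)) (Function('g')(h) = Mul(Mul(2, h), Pow(Add(6, h), -1)) = Mul(2, h, Pow(Add(6, h), -1)))
Function('v')(y, W) = Add(Rational(8, 3), Mul(Rational(1, 9), W), Mul(Rational(1, 9), y), Mul(Rational(8, 9), y, Pow(Add(6, y), -1))) (Function('v')(y, W) = Mul(Rational(1, 9), Add(Add(y, W), Mul(Add(Mul(2, y, Pow(Add(6, y), -1)), 6), 4))) = Mul(Rational(1, 9), Add(Add(W, y), Mul(Add(6, Mul(2, y, Pow(Add(6, y), -1))), 4))) = Mul(Rational(1, 9), Add(Add(W, y), Add(24, Mul(8, y, Pow(Add(6, y), -1))))) = Mul(Rational(1, 9), Add(24, W, y, Mul(8, y, Pow(Add(6, y), -1)))) = Add(Rational(8, 3), Mul(Rational(1, 9), W), Mul(Rational(1, 9), y), Mul(Rational(8, 9), y, Pow(Add(6, y), -1))))
Mul(Add(3104, -4145), Add(Function('v')(Add(1, Mul(-1, 16)), 2), Function('J')(30))) = Mul(Add(3104, -4145), Add(Mul(Rational(1, 9), Pow(Add(6, Add(1, Mul(-1, 16))), -1), Add(Mul(8, Add(1, Mul(-1, 16))), Mul(Add(6, Add(1, Mul(-1, 16))), Add(24, 2, Add(1, Mul(-1, 16)))))), 64)) = Mul(-1041, Add(Mul(Rational(1, 9), Pow(Add(6, Add(1, -16)), -1), Add(Mul(8, Add(1, -16)), Mul(Add(6, Add(1, -16)), Add(24, 2, Add(1, -16))))), 64)) = Mul(-1041, Add(Mul(Rational(1, 9), Pow(Add(6, -15), -1), Add(Mul(8, -15), Mul(Add(6, -15), Add(24, 2, -15)))), 64)) = Mul(-1041, Add(Mul(Rational(1, 9), Pow(-9, -1), Add(-120, Mul(-9, 11))), 64)) = Mul(-1041, Add(Mul(Rational(1, 9), Rational(-1, 9), Add(-120, -99)), 64)) = Mul(-1041, Add(Mul(Rational(1, 9), Rational(-1, 9), -219), 64)) = Mul(-1041, Add(Rational(73, 27), 64)) = Mul(-1041, Rational(1801, 27)) = Rational(-624947, 9)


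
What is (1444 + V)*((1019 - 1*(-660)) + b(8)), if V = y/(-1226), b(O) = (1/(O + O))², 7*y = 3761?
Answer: 5324950196775/2196992 ≈ 2.4237e+6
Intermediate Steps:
y = 3761/7 (y = (⅐)*3761 = 3761/7 ≈ 537.29)
b(O) = 1/(4*O²) (b(O) = (1/(2*O))² = 1/(4*O²))
V = -3761/8582 (V = (3761/7)/(-1226) = (3761/7)*(-1/1226) = -3761/8582 ≈ -0.43824)
(1444 + V)*((1019 - 1*(-660)) + b(8)) = (1444 - 3761/8582)*((1019 - 1*(-660)) + (¼)/8²) = 12388647*((1019 + 660) + (¼)*(1/64))/8582 = 12388647*(1679 + 1/256)/8582 = (12388647/8582)*(429825/256) = 5324950196775/2196992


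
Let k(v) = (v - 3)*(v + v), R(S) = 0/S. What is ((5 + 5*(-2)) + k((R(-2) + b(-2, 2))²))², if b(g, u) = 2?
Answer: 9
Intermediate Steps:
R(S) = 0
k(v) = 2*v*(-3 + v) (k(v) = (-3 + v)*(2*v) = 2*v*(-3 + v))
((5 + 5*(-2)) + k((R(-2) + b(-2, 2))²))² = ((5 + 5*(-2)) + 2*(0 + 2)²*(-3 + (0 + 2)²))² = ((5 - 10) + 2*2²*(-3 + 2²))² = (-5 + 2*4*(-3 + 4))² = (-5 + 2*4*1)² = (-5 + 8)² = 3² = 9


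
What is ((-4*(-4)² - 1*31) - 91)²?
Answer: 34596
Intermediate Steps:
((-4*(-4)² - 1*31) - 91)² = ((-4*16 - 31) - 91)² = ((-64 - 31) - 91)² = (-95 - 91)² = (-186)² = 34596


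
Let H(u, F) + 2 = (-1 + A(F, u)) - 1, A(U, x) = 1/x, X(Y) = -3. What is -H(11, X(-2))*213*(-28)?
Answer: -256452/11 ≈ -23314.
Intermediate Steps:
H(u, F) = -4 + 1/u (H(u, F) = -2 + ((-1 + 1/u) - 1) = -2 + (-2 + 1/u) = -4 + 1/u)
-H(11, X(-2))*213*(-28) = -(-4 + 1/11)*213*(-28) = -(-43/11*213)*(-28) = -(-9159)*(-28)/11 = -1*256452/11 = -256452/11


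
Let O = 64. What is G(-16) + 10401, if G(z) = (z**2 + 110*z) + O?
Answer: 8961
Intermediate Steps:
G(z) = 64 + z**2 + 110*z (G(z) = (z**2 + 110*z) + 64 = 64 + z**2 + 110*z)
G(-16) + 10401 = (64 + (-16)**2 + 110*(-16)) + 10401 = (64 + 256 - 1760) + 10401 = -1440 + 10401 = 8961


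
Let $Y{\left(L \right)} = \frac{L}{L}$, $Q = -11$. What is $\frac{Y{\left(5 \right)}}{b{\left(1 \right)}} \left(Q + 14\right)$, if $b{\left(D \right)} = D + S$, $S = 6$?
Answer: $\frac{3}{7} \approx 0.42857$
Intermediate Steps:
$Y{\left(L \right)} = 1$
$b{\left(D \right)} = 6 + D$ ($b{\left(D \right)} = D + 6 = 6 + D$)
$\frac{Y{\left(5 \right)}}{b{\left(1 \right)}} \left(Q + 14\right) = 1 \frac{1}{6 + 1} \left(-11 + 14\right) = 1 \cdot \frac{1}{7} \cdot 3 = \frac{1}{7} \cdot 3 = \frac{3}{7}$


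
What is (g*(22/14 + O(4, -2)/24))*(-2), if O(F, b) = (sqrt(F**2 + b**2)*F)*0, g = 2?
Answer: -44/7 ≈ -6.2857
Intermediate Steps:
O(F, b) = 0 (O(F, b) = (F*sqrt(F**2 + b**2))*0 = 0)
(g*(22/14 + O(4, -2)/24))*(-2) = (2*(22/14 + 0/24))*(-2) = (2*(22*(1/14) + 0*(1/24)))*(-2) = (2*(11/7 + 0))*(-2) = (2*(11/7))*(-2) = (22/7)*(-2) = -44/7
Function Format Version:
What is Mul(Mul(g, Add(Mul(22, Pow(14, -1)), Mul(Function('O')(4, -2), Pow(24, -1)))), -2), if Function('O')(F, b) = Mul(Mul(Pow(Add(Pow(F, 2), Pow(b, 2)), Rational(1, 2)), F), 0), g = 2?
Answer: Rational(-44, 7) ≈ -6.2857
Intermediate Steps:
Function('O')(F, b) = 0 (Function('O')(F, b) = Mul(Mul(F, Pow(Add(Pow(F, 2), Pow(b, 2)), Rational(1, 2))), 0) = 0)
Mul(Mul(g, Add(Mul(22, Pow(14, -1)), Mul(Function('O')(4, -2), Pow(24, -1)))), -2) = Mul(Mul(2, Add(Mul(22, Pow(14, -1)), Mul(0, Pow(24, -1)))), -2) = Mul(Mul(2, Add(Mul(22, Rational(1, 14)), Mul(0, Rational(1, 24)))), -2) = Mul(Mul(2, Add(Rational(11, 7), 0)), -2) = Mul(Mul(2, Rational(11, 7)), -2) = Mul(Rational(22, 7), -2) = Rational(-44, 7)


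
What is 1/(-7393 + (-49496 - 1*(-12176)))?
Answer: -1/44713 ≈ -2.2365e-5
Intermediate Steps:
1/(-7393 + (-49496 - 1*(-12176))) = 1/(-7393 + (-49496 + 12176)) = 1/(-7393 - 37320) = 1/(-44713) = -1/44713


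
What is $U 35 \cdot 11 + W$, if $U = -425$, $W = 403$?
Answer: $-163222$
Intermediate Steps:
$U 35 \cdot 11 + W = - 425 \cdot 35 \cdot 11 + 403 = \left(-425\right) 385 + 403 = -163625 + 403 = -163222$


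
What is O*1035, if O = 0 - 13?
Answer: -13455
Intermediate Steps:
O = -13
O*1035 = -13*1035 = -13455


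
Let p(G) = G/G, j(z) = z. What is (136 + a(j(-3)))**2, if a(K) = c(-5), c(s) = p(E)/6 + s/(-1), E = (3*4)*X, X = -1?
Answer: 717409/36 ≈ 19928.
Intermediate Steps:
E = -12 (E = (3*4)*(-1) = 12*(-1) = -12)
p(G) = 1
c(s) = 1/6 - s (c(s) = 1/6 + s/(-1) = 1*(1/6) + s*(-1) = 1/6 - s)
a(K) = 31/6 (a(K) = 1/6 - 1*(-5) = 1/6 + 5 = 31/6)
(136 + a(j(-3)))**2 = (136 + 31/6)**2 = (847/6)**2 = 717409/36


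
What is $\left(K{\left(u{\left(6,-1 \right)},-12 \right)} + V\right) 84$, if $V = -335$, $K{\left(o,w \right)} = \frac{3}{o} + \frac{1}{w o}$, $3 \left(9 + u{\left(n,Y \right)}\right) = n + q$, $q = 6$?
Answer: $-28189$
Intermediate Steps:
$u{\left(n,Y \right)} = -7 + \frac{n}{3}$ ($u{\left(n,Y \right)} = -9 + \frac{n + 6}{3} = -9 + \frac{6 + n}{3} = -9 + \left(2 + \frac{n}{3}\right) = -7 + \frac{n}{3}$)
$K{\left(o,w \right)} = \frac{3}{o} + \frac{1}{o w}$
$\left(K{\left(u{\left(6,-1 \right)},-12 \right)} + V\right) 84 = \left(\frac{1 + 3 \left(-12\right)}{\left(-7 + \frac{1}{3} \cdot 6\right) \left(-12\right)} - 335\right) 84 = \left(\frac{1}{-7 + 2} \left(- \frac{1}{12}\right) \left(1 - 36\right) - 335\right) 84 = \left(\frac{1}{-5} \left(- \frac{1}{12}\right) \left(-35\right) - 335\right) 84 = \left(\left(- \frac{1}{5}\right) \left(- \frac{1}{12}\right) \left(-35\right) - 335\right) 84 = \left(- \frac{7}{12} - 335\right) 84 = \left(- \frac{4027}{12}\right) 84 = -28189$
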